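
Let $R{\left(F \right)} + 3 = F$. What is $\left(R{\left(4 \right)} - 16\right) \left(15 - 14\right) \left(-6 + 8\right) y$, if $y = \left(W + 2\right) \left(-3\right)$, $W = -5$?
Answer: $-270$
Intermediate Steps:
$y = 9$ ($y = \left(-5 + 2\right) \left(-3\right) = \left(-3\right) \left(-3\right) = 9$)
$R{\left(F \right)} = -3 + F$
$\left(R{\left(4 \right)} - 16\right) \left(15 - 14\right) \left(-6 + 8\right) y = \left(\left(-3 + 4\right) - 16\right) \left(15 - 14\right) \left(-6 + 8\right) 9 = \left(1 - 16\right) 1 \cdot 2 \cdot 9 = \left(-15\right) 1 \cdot 18 = \left(-15\right) 18 = -270$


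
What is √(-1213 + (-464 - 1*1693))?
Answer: I*√3370 ≈ 58.052*I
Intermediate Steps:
√(-1213 + (-464 - 1*1693)) = √(-1213 + (-464 - 1693)) = √(-1213 - 2157) = √(-3370) = I*√3370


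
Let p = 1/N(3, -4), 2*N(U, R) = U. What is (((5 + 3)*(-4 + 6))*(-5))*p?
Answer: -160/3 ≈ -53.333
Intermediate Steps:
N(U, R) = U/2
p = 2/3 (p = 1/((1/2)*3) = 1/(3/2) = 2/3 ≈ 0.66667)
(((5 + 3)*(-4 + 6))*(-5))*p = (((5 + 3)*(-4 + 6))*(-5))*(2/3) = ((8*2)*(-5))*(2/3) = (16*(-5))*(2/3) = -80*2/3 = -160/3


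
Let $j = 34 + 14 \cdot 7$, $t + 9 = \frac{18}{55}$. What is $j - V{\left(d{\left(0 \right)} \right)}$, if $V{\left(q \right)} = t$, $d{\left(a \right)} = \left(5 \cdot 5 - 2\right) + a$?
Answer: $\frac{7737}{55} \approx 140.67$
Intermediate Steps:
$t = - \frac{477}{55}$ ($t = -9 + \frac{18}{55} = - \frac{477}{55} \approx -8.6727$)
$d{\left(a \right)} = 23 + a$ ($d{\left(a \right)} = \left(25 - 2\right) + a = 23 + a$)
$V{\left(q \right)} = - \frac{477}{55}$
$j = 132$ ($j = 34 + 98 = 132$)
$j - V{\left(d{\left(0 \right)} \right)} = 132 - - \frac{477}{55} = 132 + \frac{477}{55} = \frac{7737}{55}$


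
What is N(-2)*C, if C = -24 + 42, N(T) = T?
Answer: -36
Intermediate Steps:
C = 18
N(-2)*C = -2*18 = -36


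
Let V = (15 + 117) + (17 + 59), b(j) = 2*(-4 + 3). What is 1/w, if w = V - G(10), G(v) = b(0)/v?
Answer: 5/1041 ≈ 0.0048031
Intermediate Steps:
b(j) = -2 (b(j) = 2*(-1) = -2)
G(v) = -2/v
V = 208 (V = 132 + 76 = 208)
w = 1041/5 (w = 208 - (-2)/10 = 208 - 1*(-⅕) = 208 + ⅕ = 1041/5 ≈ 208.20)
1/w = 1/(1041/5) = 5/1041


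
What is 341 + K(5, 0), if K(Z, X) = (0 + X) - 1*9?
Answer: 332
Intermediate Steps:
K(Z, X) = -9 + X (K(Z, X) = X - 9 = -9 + X)
341 + K(5, 0) = 341 + (-9 + 0) = 341 - 9 = 332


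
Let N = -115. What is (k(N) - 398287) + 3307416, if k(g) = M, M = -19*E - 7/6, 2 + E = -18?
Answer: 17457047/6 ≈ 2.9095e+6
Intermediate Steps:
E = -20 (E = -2 - 18 = -20)
M = 2273/6 (M = -19*(-20) - 7/6 = 380 - 7*1/6 = 380 - 7/6 = 2273/6 ≈ 378.83)
k(g) = 2273/6
(k(N) - 398287) + 3307416 = (2273/6 - 398287) + 3307416 = -2387449/6 + 3307416 = 17457047/6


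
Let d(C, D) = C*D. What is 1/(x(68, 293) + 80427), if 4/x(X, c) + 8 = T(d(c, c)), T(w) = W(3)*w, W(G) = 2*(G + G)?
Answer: 257545/20713571716 ≈ 1.2434e-5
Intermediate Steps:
W(G) = 4*G (W(G) = 2*(2*G) = 4*G)
T(w) = 12*w (T(w) = (4*3)*w = 12*w)
x(X, c) = 4/(-8 + 12*c²) (x(X, c) = 4/(-8 + 12*(c*c)) = 4/(-8 + 12*c²))
1/(x(68, 293) + 80427) = 1/(1/(-2 + 3*293²) + 80427) = 1/(1/(-2 + 3*85849) + 80427) = 1/(1/(-2 + 257547) + 80427) = 1/(1/257545 + 80427) = 1/(20713571716/257545) = 257545/20713571716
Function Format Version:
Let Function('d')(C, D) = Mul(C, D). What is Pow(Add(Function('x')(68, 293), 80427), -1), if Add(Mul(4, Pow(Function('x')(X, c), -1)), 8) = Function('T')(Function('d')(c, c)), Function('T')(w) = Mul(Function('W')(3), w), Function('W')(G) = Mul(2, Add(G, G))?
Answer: Rational(257545, 20713571716) ≈ 1.2434e-5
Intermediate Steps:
Function('W')(G) = Mul(4, G) (Function('W')(G) = Mul(2, Mul(2, G)) = Mul(4, G))
Function('T')(w) = Mul(12, w) (Function('T')(w) = Mul(Mul(4, 3), w) = Mul(12, w))
Function('x')(X, c) = Mul(4, Pow(Add(-8, Mul(12, Pow(c, 2))), -1)) (Function('x')(X, c) = Mul(4, Pow(Add(-8, Mul(12, Mul(c, c))), -1)) = Mul(4, Pow(Add(-8, Mul(12, Pow(c, 2))), -1)))
Pow(Add(Function('x')(68, 293), 80427), -1) = Pow(Add(Pow(Add(-2, Mul(3, Pow(293, 2))), -1), 80427), -1) = Pow(Add(Pow(Add(-2, Mul(3, 85849)), -1), 80427), -1) = Pow(Add(Pow(Add(-2, 257547), -1), 80427), -1) = Pow(Add(Pow(257545, -1), 80427), -1) = Pow(Add(Rational(1, 257545), 80427), -1) = Pow(Rational(20713571716, 257545), -1) = Rational(257545, 20713571716)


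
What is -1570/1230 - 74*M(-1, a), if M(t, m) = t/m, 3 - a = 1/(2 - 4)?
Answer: 17105/861 ≈ 19.866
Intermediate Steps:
a = 7/2 (a = 3 - 1/(2 - 4) = 3 - 1/(-2) = 3 - 1*(-½) = 3 + ½ = 7/2 ≈ 3.5000)
-1570/1230 - 74*M(-1, a) = -1570/1230 - (-74)/7/2 = -1570*1/1230 - (-74)*2/7 = -157/123 - 74*(-2/7) = -157/123 + 148/7 = 17105/861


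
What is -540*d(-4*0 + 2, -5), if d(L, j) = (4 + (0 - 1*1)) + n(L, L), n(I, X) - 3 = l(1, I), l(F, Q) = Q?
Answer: -4320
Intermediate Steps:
n(I, X) = 3 + I
d(L, j) = 6 + L (d(L, j) = (4 + (0 - 1*1)) + (3 + L) = (4 + (0 - 1)) + (3 + L) = (4 - 1) + (3 + L) = 3 + (3 + L) = 6 + L)
-540*d(-4*0 + 2, -5) = -540*(6 + (-4*0 + 2)) = -540*(6 + (0 + 2)) = -540*(6 + 2) = -540*8 = -4320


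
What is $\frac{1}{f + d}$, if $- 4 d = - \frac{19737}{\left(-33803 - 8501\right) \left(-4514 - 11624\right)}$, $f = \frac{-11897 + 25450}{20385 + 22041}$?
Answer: $\frac{57928626031104}{18505737791893} \approx 3.1303$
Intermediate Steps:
$f = \frac{13553}{42426} \approx 0.31945$
$d = \frac{19737}{2730807808}$ ($d = - \frac{\left(-19737\right) \frac{1}{\left(-33803 - 8501\right) \left(-4514 - 11624\right)}}{4} = - \frac{\left(-19737\right) \frac{1}{\left(-42304\right) \left(-16138\right)}}{4} = - \frac{\left(-19737\right) \frac{1}{682701952}}{4} = \left(- \frac{1}{4}\right) \left(- \frac{19737}{682701952}\right) = \frac{19737}{2730807808} \approx 7.2275 \cdot 10^{-6}$)
$\frac{1}{f + d} = \frac{1}{\frac{13553}{42426} + \frac{19737}{2730807808}} = \frac{1}{\frac{18505737791893}{57928626031104}} = \frac{57928626031104}{18505737791893}$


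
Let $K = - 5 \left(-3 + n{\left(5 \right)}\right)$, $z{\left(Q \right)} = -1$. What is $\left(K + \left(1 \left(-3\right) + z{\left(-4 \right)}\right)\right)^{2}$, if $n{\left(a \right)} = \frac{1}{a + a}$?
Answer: $\frac{441}{4} \approx 110.25$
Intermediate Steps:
$n{\left(a \right)} = \frac{1}{2 a}$
$K = \frac{29}{2}$ ($K = - 5 \left(-3 + \frac{1}{2 \cdot 5}\right) = - 5 \left(-3 + \frac{1}{2} \cdot \frac{1}{5}\right) = - 5 \left(-3 + \frac{1}{10}\right) = \left(-5\right) \left(- \frac{29}{10}\right) = \frac{29}{2} \approx 14.5$)
$\left(K + \left(1 \left(-3\right) + z{\left(-4 \right)}\right)\right)^{2} = \left(\frac{29}{2} + \left(1 \left(-3\right) - 1\right)\right)^{2} = \left(\frac{29}{2} - 4\right)^{2} = \left(\frac{21}{2}\right)^{2} = \frac{441}{4}$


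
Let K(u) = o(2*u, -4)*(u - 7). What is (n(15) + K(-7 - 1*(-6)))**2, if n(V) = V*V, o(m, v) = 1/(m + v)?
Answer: 461041/9 ≈ 51227.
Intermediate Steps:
n(V) = V**2
K(u) = (-7 + u)/(-4 + 2*u) (K(u) = (u - 7)/(2*u - 4) = (-7 + u)/(-4 + 2*u))
(n(15) + K(-7 - 1*(-6)))**2 = (15**2 + (-7 + (-7 - 1*(-6)))/(2*(-2 + (-7 - 1*(-6)))))**2 = (225 + (-7 + (-7 + 6))/(2*(-2 + (-7 + 6))))**2 = (225 + (-7 - 1)/(2*(-2 - 1)))**2 = (225 + (1/2)*(-8)/(-3))**2 = (225 + (1/2)*(-1/3)*(-8))**2 = (225 + 4/3)**2 = (679/3)**2 = 461041/9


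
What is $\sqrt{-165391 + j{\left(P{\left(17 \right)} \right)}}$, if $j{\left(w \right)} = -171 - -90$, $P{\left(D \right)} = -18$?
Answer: $4 i \sqrt{10342} \approx 406.78 i$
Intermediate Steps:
$j{\left(w \right)} = -81$ ($j{\left(w \right)} = -171 + 90 = -81$)
$\sqrt{-165391 + j{\left(P{\left(17 \right)} \right)}} = \sqrt{-165391 - 81} = \sqrt{-165472} = 4 i \sqrt{10342}$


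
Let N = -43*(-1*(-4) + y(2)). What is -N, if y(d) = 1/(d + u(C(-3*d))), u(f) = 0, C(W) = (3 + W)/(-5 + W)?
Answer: 387/2 ≈ 193.50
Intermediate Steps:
C(W) = (3 + W)/(-5 + W)
y(d) = 1/d (y(d) = 1/(d + 0) = 1/d)
N = -387/2 (N = -43*(-1*(-4) + 1/2) = -43*(4 + 1/2) = -43*9/2 = -387/2 ≈ -193.50)
-N = -1*(-387/2) = 387/2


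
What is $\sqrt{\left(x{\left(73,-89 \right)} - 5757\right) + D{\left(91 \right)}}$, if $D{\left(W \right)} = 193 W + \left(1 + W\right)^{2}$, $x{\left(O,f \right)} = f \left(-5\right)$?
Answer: $\sqrt{20715} \approx 143.93$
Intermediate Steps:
$x{\left(O,f \right)} = - 5 f$
$D{\left(W \right)} = \left(1 + W\right)^{2} + 193 W$
$\sqrt{\left(x{\left(73,-89 \right)} - 5757\right) + D{\left(91 \right)}} = \sqrt{\left(\left(-5\right) \left(-89\right) - 5757\right) + \left(\left(1 + 91\right)^{2} + 193 \cdot 91\right)} = \sqrt{\left(445 - 5757\right) + \left(92^{2} + 17563\right)} = \sqrt{-5312 + \left(8464 + 17563\right)} = \sqrt{-5312 + 26027} = \sqrt{20715}$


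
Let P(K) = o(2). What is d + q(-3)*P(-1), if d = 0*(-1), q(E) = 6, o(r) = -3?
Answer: -18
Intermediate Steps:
P(K) = -3
d = 0
d + q(-3)*P(-1) = 0 + 6*(-3) = 0 - 18 = -18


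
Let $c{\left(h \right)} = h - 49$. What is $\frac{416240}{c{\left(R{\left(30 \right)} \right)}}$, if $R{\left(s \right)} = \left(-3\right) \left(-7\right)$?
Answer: $- \frac{104060}{7} \approx -14866.0$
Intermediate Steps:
$R{\left(s \right)} = 21$
$c{\left(h \right)} = -49 + h$
$\frac{416240}{c{\left(R{\left(30 \right)} \right)}} = \frac{416240}{-49 + 21} = \frac{416240}{-28} = 416240 \left(- \frac{1}{28}\right) = - \frac{104060}{7}$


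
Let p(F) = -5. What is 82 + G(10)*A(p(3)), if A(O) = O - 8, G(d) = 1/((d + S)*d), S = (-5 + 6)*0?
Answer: 8187/100 ≈ 81.870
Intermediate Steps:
S = 0 (S = 1*0 = 0)
G(d) = d⁻² (G(d) = 1/((d + 0)*d) = 1/(d*d) = d⁻²)
A(O) = -8 + O
82 + G(10)*A(p(3)) = 82 + (-8 - 5)/10² = 82 + (1/100)*(-13) = 82 - 13/100 = 8187/100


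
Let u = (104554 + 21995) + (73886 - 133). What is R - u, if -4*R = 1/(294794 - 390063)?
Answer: -76330284951/381076 ≈ -2.0030e+5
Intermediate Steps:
R = 1/381076 (R = -1/(4*(294794 - 390063)) = -¼/(-95269) = -¼*(-1/95269) = 1/381076 ≈ 2.6241e-6)
u = 200302 (u = 126549 + 73753 = 200302)
R - u = 1/381076 - 1*200302 = 1/381076 - 200302 = -76330284951/381076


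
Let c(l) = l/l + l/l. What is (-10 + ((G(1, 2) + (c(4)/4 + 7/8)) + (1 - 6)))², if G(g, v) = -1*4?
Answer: 19881/64 ≈ 310.64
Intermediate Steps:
c(l) = 2 (c(l) = 1 + 1 = 2)
G(g, v) = -4
(-10 + ((G(1, 2) + (c(4)/4 + 7/8)) + (1 - 6)))² = (-10 + ((-4 + (2/4 + 7/8)) + (1 - 6)))² = (-10 + ((-4 + (2*(¼) + 7*(⅛))) - 5))² = (-10 + ((-4 + (½ + 7/8)) - 5))² = (-10 + ((-4 + 11/8) - 5))² = (-10 + (-21/8 - 5))² = (-10 - 61/8)² = (-141/8)² = 19881/64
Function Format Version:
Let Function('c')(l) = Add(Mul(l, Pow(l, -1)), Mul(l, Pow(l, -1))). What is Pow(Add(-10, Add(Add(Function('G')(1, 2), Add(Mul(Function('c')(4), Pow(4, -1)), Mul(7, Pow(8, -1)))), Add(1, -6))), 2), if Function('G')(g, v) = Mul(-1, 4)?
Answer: Rational(19881, 64) ≈ 310.64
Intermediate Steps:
Function('c')(l) = 2 (Function('c')(l) = Add(1, 1) = 2)
Function('G')(g, v) = -4
Pow(Add(-10, Add(Add(Function('G')(1, 2), Add(Mul(Function('c')(4), Pow(4, -1)), Mul(7, Pow(8, -1)))), Add(1, -6))), 2) = Pow(Add(-10, Add(Add(-4, Add(Mul(2, Pow(4, -1)), Mul(7, Pow(8, -1)))), Add(1, -6))), 2) = Pow(Add(-10, Add(Add(-4, Add(Mul(2, Rational(1, 4)), Mul(7, Rational(1, 8)))), -5)), 2) = Pow(Add(-10, Add(Add(-4, Add(Rational(1, 2), Rational(7, 8))), -5)), 2) = Pow(Add(-10, Add(Add(-4, Rational(11, 8)), -5)), 2) = Pow(Add(-10, Add(Rational(-21, 8), -5)), 2) = Pow(Add(-10, Rational(-61, 8)), 2) = Pow(Rational(-141, 8), 2) = Rational(19881, 64)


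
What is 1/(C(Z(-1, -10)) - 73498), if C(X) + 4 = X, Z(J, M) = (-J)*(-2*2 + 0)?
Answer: -1/73506 ≈ -1.3604e-5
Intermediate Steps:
Z(J, M) = 4*J (Z(J, M) = (-J)*(-4 + 0) = -J*(-4) = 4*J)
C(X) = -4 + X
1/(C(Z(-1, -10)) - 73498) = 1/((-4 + 4*(-1)) - 73498) = 1/((-4 - 4) - 73498) = 1/(-8 - 73498) = 1/(-73506) = -1/73506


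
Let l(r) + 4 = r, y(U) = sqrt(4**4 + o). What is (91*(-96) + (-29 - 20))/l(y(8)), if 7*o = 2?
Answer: -122990/841 - 8785*sqrt(12558)/1682 ≈ -731.54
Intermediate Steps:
o = 2/7 (o = (1/7)*2 = 2/7 ≈ 0.28571)
y(U) = sqrt(12558)/7 (y(U) = sqrt(4**4 + 2/7) = sqrt(256 + 2/7) = sqrt(1794/7) = sqrt(12558)/7)
l(r) = -4 + r
(91*(-96) + (-29 - 20))/l(y(8)) = (91*(-96) + (-29 - 20))/(-4 + sqrt(12558)/7) = (-8736 - 49)/(-4 + sqrt(12558)/7) = -8785/(-4 + sqrt(12558)/7)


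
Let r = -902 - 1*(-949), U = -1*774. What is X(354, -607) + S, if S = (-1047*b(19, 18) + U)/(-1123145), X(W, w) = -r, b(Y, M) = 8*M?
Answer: -52636273/1123145 ≈ -46.865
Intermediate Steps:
U = -774
r = 47 (r = -902 + 949 = 47)
X(W, w) = -47 (X(W, w) = -1*47 = -47)
S = 151542/1123145 (S = (-8376*18 - 774)/(-1123145) = (-1047*144 - 774)*(-1/1123145) = (-150768 - 774)*(-1/1123145) = -151542*(-1/1123145) = 151542/1123145 ≈ 0.13493)
X(354, -607) + S = -47 + 151542/1123145 = -52636273/1123145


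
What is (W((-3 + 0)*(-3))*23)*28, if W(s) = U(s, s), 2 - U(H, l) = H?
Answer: -4508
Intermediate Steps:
U(H, l) = 2 - H
W(s) = 2 - s
(W((-3 + 0)*(-3))*23)*28 = ((2 - (-3 + 0)*(-3))*23)*28 = ((2 - (-3)*(-3))*23)*28 = ((2 - 1*9)*23)*28 = ((2 - 9)*23)*28 = -7*23*28 = -161*28 = -4508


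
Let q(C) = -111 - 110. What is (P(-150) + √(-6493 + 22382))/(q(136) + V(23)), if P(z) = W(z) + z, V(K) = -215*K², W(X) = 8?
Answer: 71/56978 - √15889/113956 ≈ 0.00013995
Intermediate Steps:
q(C) = -221
P(z) = 8 + z
(P(-150) + √(-6493 + 22382))/(q(136) + V(23)) = ((8 - 150) + √(-6493 + 22382))/(-221 - 215*23²) = (-142 + √15889)/(-221 - 215*529) = (-142 + √15889)/(-221 - 113735) = (-142 + √15889)/(-113956) = (-142 + √15889)*(-1/113956) = 71/56978 - √15889/113956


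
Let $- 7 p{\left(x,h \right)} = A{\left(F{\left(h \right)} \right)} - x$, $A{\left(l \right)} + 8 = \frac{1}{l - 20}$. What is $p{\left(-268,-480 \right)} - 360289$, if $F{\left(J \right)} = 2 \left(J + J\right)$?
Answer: $- \frac{699032717}{1940} \approx -3.6033 \cdot 10^{5}$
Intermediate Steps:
$F{\left(J \right)} = 4 J$ ($F{\left(J \right)} = 2 \cdot 2 J = 4 J$)
$A{\left(l \right)} = -8 + \frac{1}{-20 + l}$ ($A{\left(l \right)} = -8 + \frac{1}{l - 20} = -8 + \frac{1}{-20 + l}$)
$p{\left(x,h \right)} = \frac{x}{7} - \frac{161 - 32 h}{7 \left(-20 + 4 h\right)}$ ($p{\left(x,h \right)} = - \frac{\frac{161 - 8 \cdot 4 h}{-20 + 4 h} - x}{7} = - \frac{\frac{161 - 32 h}{-20 + 4 h} - x}{7} = - \frac{- x + \frac{161 - 32 h}{-20 + 4 h}}{7} = \frac{x}{7} - \frac{161 - 32 h}{7 \left(-20 + 4 h\right)}$)
$p{\left(-268,-480 \right)} - 360289 = \frac{-161 + 32 \left(-480\right) + 4 \left(-268\right) \left(-5 - 480\right)}{28 \left(-5 - 480\right)} - 360289 = \frac{-161 - 15360 + 4 \left(-268\right) \left(-485\right)}{28 \left(-485\right)} - 360289 = \frac{1}{28} \left(- \frac{1}{485}\right) \left(-161 - 15360 + 519920\right) - 360289 = \frac{1}{28} \left(- \frac{1}{485}\right) 504399 - 360289 = - \frac{72057}{1940} - 360289 = - \frac{699032717}{1940}$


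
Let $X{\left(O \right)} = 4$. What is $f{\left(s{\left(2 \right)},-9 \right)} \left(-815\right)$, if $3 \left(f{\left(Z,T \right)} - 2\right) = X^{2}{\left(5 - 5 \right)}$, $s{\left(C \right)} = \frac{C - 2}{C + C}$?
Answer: $- \frac{17930}{3} \approx -5976.7$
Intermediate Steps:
$s{\left(C \right)} = \frac{-2 + C}{2 C}$
$f{\left(Z,T \right)} = \frac{22}{3}$ ($f{\left(Z,T \right)} = 2 + \frac{4^{2}}{3} = 2 + \frac{1}{3} \cdot 16 = 2 + \frac{16}{3} = \frac{22}{3}$)
$f{\left(s{\left(2 \right)},-9 \right)} \left(-815\right) = \frac{22}{3} \left(-815\right) = - \frac{17930}{3}$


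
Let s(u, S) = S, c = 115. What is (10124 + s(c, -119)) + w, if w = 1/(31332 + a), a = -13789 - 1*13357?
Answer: 41880931/4186 ≈ 10005.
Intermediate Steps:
a = -27146 (a = -13789 - 13357 = -27146)
w = 1/4186 (w = 1/(31332 - 27146) = 1/4186 ≈ 0.00023889)
(10124 + s(c, -119)) + w = (10124 - 119) + 1/4186 = 10005 + 1/4186 = 41880931/4186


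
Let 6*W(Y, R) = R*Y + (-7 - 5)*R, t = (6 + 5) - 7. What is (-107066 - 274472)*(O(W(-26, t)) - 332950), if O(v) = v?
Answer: 381128228188/3 ≈ 1.2704e+11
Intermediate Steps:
t = 4 (t = 11 - 7 = 4)
W(Y, R) = -2*R + R*Y/6 (W(Y, R) = (R*Y + (-7 - 5)*R)/6 = (R*Y - 12*R)/6 = (-12*R + R*Y)/6 = -2*R + R*Y/6)
(-107066 - 274472)*(O(W(-26, t)) - 332950) = (-107066 - 274472)*((⅙)*4*(-12 - 26) - 332950) = -381538*((⅙)*4*(-38) - 332950) = -381538*(-76/3 - 332950) = -381538*(-998926/3) = 381128228188/3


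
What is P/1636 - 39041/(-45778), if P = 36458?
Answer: 216605675/9361601 ≈ 23.138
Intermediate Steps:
P/1636 - 39041/(-45778) = 36458/1636 - 39041/(-45778) = 36458*(1/1636) - 39041*(-1/45778) = 18229/818 + 39041/45778 = 216605675/9361601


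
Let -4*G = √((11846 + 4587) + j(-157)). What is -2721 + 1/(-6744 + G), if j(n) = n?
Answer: -495009993051/181922075 + 2*√4069/181922075 ≈ -2721.0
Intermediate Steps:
G = -√4069/2 (G = -√((11846 + 4587) - 157)/4 = -√(16433 - 157)/4 = -√4069/2 ≈ -31.894)
-2721 + 1/(-6744 + G) = -2721 + 1/(-6744 - √4069/2)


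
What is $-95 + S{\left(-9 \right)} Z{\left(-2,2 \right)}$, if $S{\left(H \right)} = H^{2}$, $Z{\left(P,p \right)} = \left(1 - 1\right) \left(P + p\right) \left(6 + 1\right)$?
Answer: $-95$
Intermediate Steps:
$Z{\left(P,p \right)} = 0$ ($Z{\left(P,p \right)} = 0 \left(P + p\right) 7 = 0 \left(7 P + 7 p\right) = 0$)
$-95 + S{\left(-9 \right)} Z{\left(-2,2 \right)} = -95 + \left(-9\right)^{2} \cdot 0 = -95 + 81 \cdot 0 = -95 + 0 = -95$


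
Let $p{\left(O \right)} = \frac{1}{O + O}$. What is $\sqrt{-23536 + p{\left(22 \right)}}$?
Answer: $\frac{i \sqrt{11391413}}{22} \approx 153.41 i$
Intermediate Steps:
$p{\left(O \right)} = \frac{1}{2 O}$
$\sqrt{-23536 + p{\left(22 \right)}} = \sqrt{-23536 + \frac{1}{2 \cdot 22}} = \sqrt{-23536 + \frac{1}{2} \cdot \frac{1}{22}} = \sqrt{-23536 + \frac{1}{44}} = \sqrt{- \frac{1035583}{44}} = \frac{i \sqrt{11391413}}{22}$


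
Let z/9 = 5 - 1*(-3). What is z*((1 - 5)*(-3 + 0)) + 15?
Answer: 879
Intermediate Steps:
z = 72 (z = 9*(5 - 1*(-3)) = 9*(5 + 3) = 9*8 = 72)
z*((1 - 5)*(-3 + 0)) + 15 = 72*((1 - 5)*(-3 + 0)) + 15 = 72*(-4*(-3)) + 15 = 72*12 + 15 = 864 + 15 = 879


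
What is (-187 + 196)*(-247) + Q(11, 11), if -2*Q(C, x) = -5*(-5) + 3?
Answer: -2237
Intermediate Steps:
Q(C, x) = -14 (Q(C, x) = -(-5*(-5) + 3)/2 = -(25 + 3)/2 = -½*28 = -14)
(-187 + 196)*(-247) + Q(11, 11) = (-187 + 196)*(-247) - 14 = 9*(-247) - 14 = -2223 - 14 = -2237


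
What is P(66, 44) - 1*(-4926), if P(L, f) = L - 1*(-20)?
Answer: 5012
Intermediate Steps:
P(L, f) = 20 + L (P(L, f) = L + 20 = 20 + L)
P(66, 44) - 1*(-4926) = (20 + 66) - 1*(-4926) = 86 + 4926 = 5012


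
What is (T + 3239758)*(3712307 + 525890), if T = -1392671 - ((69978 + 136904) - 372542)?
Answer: 8530418297159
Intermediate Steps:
T = -1227011 (T = -1392671 - (206882 - 372542) = -1392671 - 1*(-165660) = -1392671 + 165660 = -1227011)
(T + 3239758)*(3712307 + 525890) = (-1227011 + 3239758)*(3712307 + 525890) = 2012747*4238197 = 8530418297159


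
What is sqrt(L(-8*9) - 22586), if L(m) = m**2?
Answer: I*sqrt(17402) ≈ 131.92*I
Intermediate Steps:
sqrt(L(-8*9) - 22586) = sqrt((-8*9)**2 - 22586) = sqrt((-72)**2 - 22586) = sqrt(5184 - 22586) = sqrt(-17402) = I*sqrt(17402)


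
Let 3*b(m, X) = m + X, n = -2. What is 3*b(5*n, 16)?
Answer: 6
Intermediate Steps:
b(m, X) = X/3 + m/3 (b(m, X) = (m + X)/3 = (X + m)/3 = X/3 + m/3)
3*b(5*n, 16) = 3*((1/3)*16 + (5*(-2))/3) = 3*(16/3 + (1/3)*(-10)) = 3*(16/3 - 10/3) = 3*2 = 6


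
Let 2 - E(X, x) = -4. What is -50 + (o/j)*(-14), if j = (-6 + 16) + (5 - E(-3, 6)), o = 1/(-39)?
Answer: -17536/351 ≈ -49.960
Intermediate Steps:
E(X, x) = 6 (E(X, x) = 2 - 1*(-4) = 2 + 4 = 6)
o = -1/39 ≈ -0.025641
j = 9 (j = (-6 + 16) + (5 - 1*6) = 10 + (5 - 6) = 10 - 1 = 9)
-50 + (o/j)*(-14) = -50 - 1/39/9*(-14) = -50 - 1/39*⅑*(-14) = -50 - 1/351*(-14) = -50 + 14/351 = -17536/351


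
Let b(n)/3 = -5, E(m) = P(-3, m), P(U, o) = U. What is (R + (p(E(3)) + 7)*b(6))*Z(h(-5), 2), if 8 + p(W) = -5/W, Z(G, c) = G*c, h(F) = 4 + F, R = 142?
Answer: -264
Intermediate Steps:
E(m) = -3
b(n) = -15 (b(n) = 3*(-5) = -15)
p(W) = -8 - 5/W
(R + (p(E(3)) + 7)*b(6))*Z(h(-5), 2) = (142 + ((-8 - 5/(-3)) + 7)*(-15))*((4 - 5)*2) = (142 + ((-8 - 5*(-1/3)) + 7)*(-15))*(-1*2) = (142 + ((-8 + 5/3) + 7)*(-15))*(-2) = (142 + (-19/3 + 7)*(-15))*(-2) = (142 + (2/3)*(-15))*(-2) = (142 - 10)*(-2) = 132*(-2) = -264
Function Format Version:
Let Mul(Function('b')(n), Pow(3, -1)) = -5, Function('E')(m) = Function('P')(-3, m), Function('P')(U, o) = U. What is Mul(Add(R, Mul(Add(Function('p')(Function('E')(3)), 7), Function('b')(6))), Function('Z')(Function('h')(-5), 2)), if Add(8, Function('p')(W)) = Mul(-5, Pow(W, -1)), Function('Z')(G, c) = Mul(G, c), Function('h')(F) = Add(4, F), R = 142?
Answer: -264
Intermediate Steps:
Function('E')(m) = -3
Function('b')(n) = -15 (Function('b')(n) = Mul(3, -5) = -15)
Function('p')(W) = Add(-8, Mul(-5, Pow(W, -1)))
Mul(Add(R, Mul(Add(Function('p')(Function('E')(3)), 7), Function('b')(6))), Function('Z')(Function('h')(-5), 2)) = Mul(Add(142, Mul(Add(Add(-8, Mul(-5, Pow(-3, -1))), 7), -15)), Mul(Add(4, -5), 2)) = Mul(Add(142, Mul(Add(Add(-8, Mul(-5, Rational(-1, 3))), 7), -15)), Mul(-1, 2)) = Mul(Add(142, Mul(Add(Add(-8, Rational(5, 3)), 7), -15)), -2) = Mul(Add(142, Mul(Add(Rational(-19, 3), 7), -15)), -2) = Mul(Add(142, Mul(Rational(2, 3), -15)), -2) = Mul(Add(142, -10), -2) = Mul(132, -2) = -264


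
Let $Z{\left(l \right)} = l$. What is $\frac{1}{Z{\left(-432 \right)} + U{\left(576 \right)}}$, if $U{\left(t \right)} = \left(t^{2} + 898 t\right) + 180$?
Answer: $\frac{1}{848772} \approx 1.1782 \cdot 10^{-6}$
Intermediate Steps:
$U{\left(t \right)} = 180 + t^{2} + 898 t$
$\frac{1}{Z{\left(-432 \right)} + U{\left(576 \right)}} = \frac{1}{-432 + \left(180 + 576^{2} + 898 \cdot 576\right)} = \frac{1}{-432 + \left(180 + 331776 + 517248\right)} = \frac{1}{-432 + 849204} = \frac{1}{848772}$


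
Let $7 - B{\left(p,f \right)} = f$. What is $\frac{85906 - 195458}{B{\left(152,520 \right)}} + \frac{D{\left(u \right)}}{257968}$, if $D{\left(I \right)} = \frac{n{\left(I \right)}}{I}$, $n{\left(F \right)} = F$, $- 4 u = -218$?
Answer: $\frac{28260910849}{132337584} \approx 213.55$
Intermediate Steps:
$u = \frac{109}{2}$ ($u = \left(- \frac{1}{4}\right) \left(-218\right) = \frac{109}{2} \approx 54.5$)
$D{\left(I \right)} = 1$ ($D{\left(I \right)} = \frac{I}{I} = 1$)
$B{\left(p,f \right)} = 7 - f$
$\frac{85906 - 195458}{B{\left(152,520 \right)}} + \frac{D{\left(u \right)}}{257968} = \frac{85906 - 195458}{7 - 520} + 1 \cdot \frac{1}{257968} = - \frac{109552}{7 - 520} + 1 \cdot \frac{1}{257968} = - \frac{109552}{-513} + \frac{1}{257968} = \left(-109552\right) \left(- \frac{1}{513}\right) + \frac{1}{257968} = \frac{109552}{513} + \frac{1}{257968} = \frac{28260910849}{132337584}$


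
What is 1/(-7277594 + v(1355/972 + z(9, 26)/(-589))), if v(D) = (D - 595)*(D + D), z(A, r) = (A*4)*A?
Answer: -163882705032/1192836144493140539 ≈ -1.3739e-7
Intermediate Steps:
z(A, r) = 4*A² (z(A, r) = (4*A)*A = 4*A²)
v(D) = 2*D*(-595 + D) (v(D) = (-595 + D)*(2*D) = 2*D*(-595 + D))
1/(-7277594 + v(1355/972 + z(9, 26)/(-589))) = 1/(-7277594 + 2*(1355/972 + (4*9²)/(-589))*(-595 + (1355/972 + (4*9²)/(-589)))) = 1/(-7277594 + 2*(1355*(1/972) + (4*81)*(-1/589))*(-595 + (1355*(1/972) + (4*81)*(-1/589)))) = 1/(-7277594 + 2*(1355/972 + 324*(-1/589))*(-595 + (1355/972 + 324*(-1/589)))) = 1/(-7277594 + 2*(1355/972 - 324/589)*(-595 + (1355/972 - 324/589))) = 1/(-7277594 + 2*(483167/572508)*(-595 + 483167/572508)) = 1/(-7277594 + 2*(483167/572508)*(-340159093/572508)) = 1/(-7277594 - 164353648487531/163882705032) = 1/(-1192836144493140539/163882705032) = -163882705032/1192836144493140539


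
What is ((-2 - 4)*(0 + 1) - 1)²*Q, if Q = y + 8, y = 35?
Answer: 2107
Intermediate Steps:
Q = 43 (Q = 35 + 8 = 43)
((-2 - 4)*(0 + 1) - 1)²*Q = ((-2 - 4)*(0 + 1) - 1)²*43 = (-6*1 - 1)²*43 = (-6 - 1)²*43 = (-7)²*43 = 49*43 = 2107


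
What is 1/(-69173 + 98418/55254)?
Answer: -9209/636997754 ≈ -1.4457e-5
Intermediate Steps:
1/(-69173 + 98418/55254) = 1/(-69173 + 98418*(1/55254)) = 1/(-69173 + 16403/9209) = 1/(-636997754/9209) = -9209/636997754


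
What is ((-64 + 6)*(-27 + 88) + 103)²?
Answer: 11799225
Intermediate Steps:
((-64 + 6)*(-27 + 88) + 103)² = (-58*61 + 103)² = (-3538 + 103)² = (-3435)² = 11799225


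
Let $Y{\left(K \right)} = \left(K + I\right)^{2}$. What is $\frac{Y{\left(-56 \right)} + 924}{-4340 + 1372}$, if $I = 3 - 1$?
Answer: $- \frac{480}{371} \approx -1.2938$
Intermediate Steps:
$I = 2$
$Y{\left(K \right)} = \left(2 + K\right)^{2}$ ($Y{\left(K \right)} = \left(K + 2\right)^{2} = \left(2 + K\right)^{2}$)
$\frac{Y{\left(-56 \right)} + 924}{-4340 + 1372} = \frac{\left(2 - 56\right)^{2} + 924}{-4340 + 1372} = \frac{\left(-54\right)^{2} + 924}{-2968} = \left(2916 + 924\right) \left(- \frac{1}{2968}\right) = 3840 \left(- \frac{1}{2968}\right) = - \frac{480}{371}$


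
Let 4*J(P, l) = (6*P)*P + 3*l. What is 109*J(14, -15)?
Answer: 123279/4 ≈ 30820.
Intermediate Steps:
J(P, l) = 3*P²/2 + 3*l/4 (J(P, l) = ((6*P)*P + 3*l)/4 = (6*P² + 3*l)/4 = (3*l + 6*P²)/4 = 3*P²/2 + 3*l/4)
109*J(14, -15) = 109*((3/2)*14² + (¾)*(-15)) = 109*((3/2)*196 - 45/4) = 109*(294 - 45/4) = 109*(1131/4) = 123279/4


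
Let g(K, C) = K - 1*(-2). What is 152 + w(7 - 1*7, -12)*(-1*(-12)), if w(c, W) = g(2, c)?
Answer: 200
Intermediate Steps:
g(K, C) = 2 + K (g(K, C) = K + 2 = 2 + K)
w(c, W) = 4 (w(c, W) = 2 + 2 = 4)
152 + w(7 - 1*7, -12)*(-1*(-12)) = 152 + 4*(-1*(-12)) = 152 + 4*12 = 152 + 48 = 200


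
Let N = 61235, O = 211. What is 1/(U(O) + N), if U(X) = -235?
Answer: 1/61000 ≈ 1.6393e-5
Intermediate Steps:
1/(U(O) + N) = 1/(-235 + 61235) = 1/61000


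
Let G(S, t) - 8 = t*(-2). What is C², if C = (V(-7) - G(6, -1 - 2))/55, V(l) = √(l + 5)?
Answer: (14 - I*√2)²/3025 ≈ 0.064132 - 0.01309*I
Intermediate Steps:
V(l) = √(5 + l)
G(S, t) = 8 - 2*t (G(S, t) = 8 + t*(-2) = 8 - 2*t)
C = -14/55 + I*√2/55 (C = (√(5 - 7) - (8 - 2*(-1 - 2)))/55 = (√(-2) - (8 - 2*(-3)))*(1/55) = (I*√2 - (8 + 6))*(1/55) = (I*√2 - 1*14)*(1/55) = (I*√2 - 14)*(1/55) = (-14 + I*√2)*(1/55) = -14/55 + I*√2/55 ≈ -0.25455 + 0.025713*I)
C² = (-14/55 + I*√2/55)²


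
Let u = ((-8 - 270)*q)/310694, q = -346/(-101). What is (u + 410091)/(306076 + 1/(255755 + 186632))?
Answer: 2846471473448148821/2124495805140010411 ≈ 1.3398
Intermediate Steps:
q = 346/101 (q = -346*(-1/101) = 346/101 ≈ 3.4257)
u = -48094/15690047 (u = ((-8 - 270)*(346/101))/310694 = -278*346/101*(1/310694) = -96188/101*1/310694 = -48094/15690047 ≈ -0.0030653)
(u + 410091)/(306076 + 1/(255755 + 186632)) = (-48094/15690047 + 410091)/(306076 + 1/(255755 + 186632)) = 6434347016183/(15690047*(306076 + 1/442387)) = 6434347016183/(15690047*(135404043413/442387)) = (6434347016183/15690047)*(442387/135404043413) = 2846471473448148821/2124495805140010411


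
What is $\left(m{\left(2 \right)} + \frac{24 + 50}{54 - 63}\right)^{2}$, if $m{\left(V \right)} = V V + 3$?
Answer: $\frac{121}{81} \approx 1.4938$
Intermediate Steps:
$m{\left(V \right)} = 3 + V^{2}$ ($m{\left(V \right)} = V^{2} + 3 = 3 + V^{2}$)
$\left(m{\left(2 \right)} + \frac{24 + 50}{54 - 63}\right)^{2} = \left(\left(3 + 2^{2}\right) + \frac{24 + 50}{54 - 63}\right)^{2} = \left(\left(3 + 4\right) + \frac{74}{-9}\right)^{2} = \left(7 + 74 \left(- \frac{1}{9}\right)\right)^{2} = \left(7 - \frac{74}{9}\right)^{2} = \left(- \frac{11}{9}\right)^{2} = \frac{121}{81}$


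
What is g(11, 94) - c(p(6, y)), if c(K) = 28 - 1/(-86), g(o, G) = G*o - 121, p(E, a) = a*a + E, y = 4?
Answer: 76109/86 ≈ 884.99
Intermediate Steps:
p(E, a) = E + a² (p(E, a) = a² + E = E + a²)
g(o, G) = -121 + G*o
c(K) = 2409/86 (c(K) = 28 - 1*(-1/86) = 28 + 1/86 = 2409/86)
g(11, 94) - c(p(6, y)) = (-121 + 94*11) - 1*2409/86 = (-121 + 1034) - 2409/86 = 913 - 2409/86 = 76109/86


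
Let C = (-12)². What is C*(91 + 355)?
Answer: 64224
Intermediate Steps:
C = 144
C*(91 + 355) = 144*(91 + 355) = 144*446 = 64224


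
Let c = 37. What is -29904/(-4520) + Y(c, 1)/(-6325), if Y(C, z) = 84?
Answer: 4719078/714725 ≈ 6.6026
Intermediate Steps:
-29904/(-4520) + Y(c, 1)/(-6325) = -29904/(-4520) + 84/(-6325) = -29904*(-1/4520) + 84*(-1/6325) = 3738/565 - 84/6325 = 4719078/714725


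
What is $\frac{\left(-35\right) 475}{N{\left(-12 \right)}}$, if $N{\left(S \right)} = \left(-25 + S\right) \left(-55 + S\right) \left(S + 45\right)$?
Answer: $- \frac{16625}{81807} \approx -0.20322$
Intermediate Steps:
$N{\left(S \right)} = \left(-55 + S\right) \left(-25 + S\right) \left(45 + S\right)$
$\frac{\left(-35\right) 475}{N{\left(-12 \right)}} = \frac{\left(-35\right) 475}{61875 + \left(-12\right)^{3} - -26700 - 35 \left(-12\right)^{2}} = - \frac{16625}{61875 - 1728 + 26700 - 5040} = - \frac{16625}{81807}$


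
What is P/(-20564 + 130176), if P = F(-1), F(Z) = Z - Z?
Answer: 0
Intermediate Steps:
F(Z) = 0
P = 0
P/(-20564 + 130176) = 0/(-20564 + 130176) = 0/109612 = 0*(1/109612) = 0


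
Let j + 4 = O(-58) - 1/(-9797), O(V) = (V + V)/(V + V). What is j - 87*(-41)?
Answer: 34916509/9797 ≈ 3564.0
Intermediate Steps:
O(V) = 1 (O(V) = (2*V)/((2*V)) = (2*V)*(1/(2*V)) = 1)
j = -29390/9797 (j = -4 + (1 - 1/(-9797)) = -4 + (1 - 1*(-1/9797)) = -4 + (1 + 1/9797) = -4 + 9798/9797 = -29390/9797 ≈ -2.9999)
j - 87*(-41) = -29390/9797 - 87*(-41) = -29390/9797 + 3567 = 34916509/9797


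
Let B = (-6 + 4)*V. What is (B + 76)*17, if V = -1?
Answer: 1326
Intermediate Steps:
B = 2 (B = (-6 + 4)*(-1) = -2*(-1) = 2)
(B + 76)*17 = (2 + 76)*17 = 78*17 = 1326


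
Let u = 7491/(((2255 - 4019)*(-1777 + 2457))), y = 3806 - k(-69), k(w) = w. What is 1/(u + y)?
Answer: 399840/1549377503 ≈ 0.00025806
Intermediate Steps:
y = 3875 (y = 3806 - 1*(-69) = 3806 + 69 = 3875)
u = -2497/399840 (u = 7491/((-1764*680)) = 7491/(-1199520) = 7491*(-1/1199520) = -2497/399840 ≈ -0.0062450)
1/(u + y) = 1/(-2497/399840 + 3875) = 1/(1549377503/399840) = 399840/1549377503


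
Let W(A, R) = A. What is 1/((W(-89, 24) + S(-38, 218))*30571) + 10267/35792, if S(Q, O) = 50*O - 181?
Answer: 1668232126851/5815658288080 ≈ 0.28685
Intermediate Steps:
S(Q, O) = -181 + 50*O
1/((W(-89, 24) + S(-38, 218))*30571) + 10267/35792 = 1/((-89 + (-181 + 50*218))*30571) + 10267/35792 = (1/30571)/(-89 + (-181 + 10900)) + 10267*(1/35792) = (1/30571)/(-89 + 10719) + 10267/35792 = (1/30571)/10630 + 10267/35792 = (1/10630)*(1/30571) + 10267/35792 = 1/324969730 + 10267/35792 = 1668232126851/5815658288080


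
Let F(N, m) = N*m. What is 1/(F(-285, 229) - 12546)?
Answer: -1/77811 ≈ -1.2852e-5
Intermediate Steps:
1/(F(-285, 229) - 12546) = 1/(-285*229 - 12546) = 1/(-65265 - 12546) = 1/(-77811) = -1/77811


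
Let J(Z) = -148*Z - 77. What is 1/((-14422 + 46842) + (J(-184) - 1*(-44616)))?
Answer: 1/104191 ≈ 9.5978e-6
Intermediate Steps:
J(Z) = -77 - 148*Z
1/((-14422 + 46842) + (J(-184) - 1*(-44616))) = 1/((-14422 + 46842) + ((-77 - 148*(-184)) - 1*(-44616))) = 1/(32420 + ((-77 + 27232) + 44616)) = 1/(32420 + (27155 + 44616)) = 1/(32420 + 71771) = 1/104191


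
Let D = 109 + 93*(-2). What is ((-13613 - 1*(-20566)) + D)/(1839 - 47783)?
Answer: -1719/11486 ≈ -0.14966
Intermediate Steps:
D = -77 (D = 109 - 186 = -77)
((-13613 - 1*(-20566)) + D)/(1839 - 47783) = ((-13613 - 1*(-20566)) - 77)/(1839 - 47783) = ((-13613 + 20566) - 77)/(-45944) = (6953 - 77)*(-1/45944) = 6876*(-1/45944) = -1719/11486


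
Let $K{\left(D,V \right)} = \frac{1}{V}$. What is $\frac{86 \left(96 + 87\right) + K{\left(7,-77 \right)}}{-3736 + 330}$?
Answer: $- \frac{1211825}{262262} \approx -4.6207$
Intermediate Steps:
$\frac{86 \left(96 + 87\right) + K{\left(7,-77 \right)}}{-3736 + 330} = \frac{86 \left(96 + 87\right) + \frac{1}{-77}}{-3736 + 330} = \frac{86 \cdot 183 - \frac{1}{77}}{-3406} = \left(15738 - \frac{1}{77}\right) \left(- \frac{1}{3406}\right) = \frac{1211825}{77} \left(- \frac{1}{3406}\right) = - \frac{1211825}{262262}$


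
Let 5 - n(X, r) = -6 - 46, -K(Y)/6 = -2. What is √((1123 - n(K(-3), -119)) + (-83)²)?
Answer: √7955 ≈ 89.191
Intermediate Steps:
K(Y) = 12 (K(Y) = -6*(-2) = 12)
n(X, r) = 57 (n(X, r) = 5 - (-6 - 46) = 5 - 1*(-52) = 5 + 52 = 57)
√((1123 - n(K(-3), -119)) + (-83)²) = √((1123 - 1*57) + (-83)²) = √((1123 - 57) + 6889) = √(1066 + 6889) = √7955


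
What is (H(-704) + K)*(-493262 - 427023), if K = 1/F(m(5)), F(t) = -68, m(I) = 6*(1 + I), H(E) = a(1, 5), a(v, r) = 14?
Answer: -875191035/68 ≈ -1.2870e+7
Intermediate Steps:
H(E) = 14
m(I) = 6 + 6*I
K = -1/68 (K = 1/(-68) = -1/68 ≈ -0.014706)
(H(-704) + K)*(-493262 - 427023) = (14 - 1/68)*(-493262 - 427023) = (951/68)*(-920285) = -875191035/68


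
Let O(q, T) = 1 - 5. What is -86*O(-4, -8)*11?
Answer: 3784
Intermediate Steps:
O(q, T) = -4
-86*O(-4, -8)*11 = -86*(-4)*11 = 344*11 = 3784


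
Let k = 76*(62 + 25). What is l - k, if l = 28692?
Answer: 22080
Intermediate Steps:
k = 6612 (k = 76*87 = 6612)
l - k = 28692 - 1*6612 = 28692 - 6612 = 22080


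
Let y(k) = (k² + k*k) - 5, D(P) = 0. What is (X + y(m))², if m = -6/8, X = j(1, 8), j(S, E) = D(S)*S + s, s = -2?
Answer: 2209/64 ≈ 34.516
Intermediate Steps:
j(S, E) = -2 (j(S, E) = 0*S - 2 = 0 - 2 = -2)
X = -2
m = -¾ (m = -6*⅛ = -¾ ≈ -0.75000)
y(k) = -5 + 2*k² (y(k) = (k² + k²) - 5 = 2*k² - 5 = -5 + 2*k²)
(X + y(m))² = (-2 + (-5 + 2*(-¾)²))² = (-2 + (-5 + 2*(9/16)))² = (-2 + (-5 + 9/8))² = (-2 - 31/8)² = (-47/8)² = 2209/64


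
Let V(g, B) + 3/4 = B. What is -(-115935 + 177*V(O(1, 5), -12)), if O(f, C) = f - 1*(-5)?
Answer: 472767/4 ≈ 1.1819e+5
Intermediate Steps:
O(f, C) = 5 + f (O(f, C) = f + 5 = 5 + f)
V(g, B) = -3/4 + B
-(-115935 + 177*V(O(1, 5), -12)) = -177/(1/(-655 + (-3/4 - 12))) = -177/(1/(-655 - 51/4)) = -177/(1/(-2671/4)) = -177/(-4/2671) = -177*(-2671/4) = 472767/4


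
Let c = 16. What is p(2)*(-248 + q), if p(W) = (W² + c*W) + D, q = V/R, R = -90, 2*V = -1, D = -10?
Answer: -580307/90 ≈ -6447.9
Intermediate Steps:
V = -½ (V = (½)*(-1) = -½ ≈ -0.50000)
q = 1/180 (q = -½/(-90) = -½*(-1/90) = 1/180 ≈ 0.0055556)
p(W) = -10 + W² + 16*W (p(W) = (W² + 16*W) - 10 = -10 + W² + 16*W)
p(2)*(-248 + q) = (-10 + 2² + 16*2)*(-248 + 1/180) = (-10 + 4 + 32)*(-44639/180) = 26*(-44639/180) = -580307/90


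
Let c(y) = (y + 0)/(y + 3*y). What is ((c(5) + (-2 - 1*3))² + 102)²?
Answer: 3972049/256 ≈ 15516.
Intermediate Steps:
c(y) = ¼ (c(y) = y/((4*y)) = y*(1/(4*y)) = ¼)
((c(5) + (-2 - 1*3))² + 102)² = ((¼ + (-2 - 1*3))² + 102)² = ((¼ + (-2 - 3))² + 102)² = ((¼ - 5)² + 102)² = ((-19/4)² + 102)² = (361/16 + 102)² = (1993/16)² = 3972049/256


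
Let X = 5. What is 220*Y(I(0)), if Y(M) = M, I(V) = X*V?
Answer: 0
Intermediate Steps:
I(V) = 5*V
220*Y(I(0)) = 220*(5*0) = 220*0 = 0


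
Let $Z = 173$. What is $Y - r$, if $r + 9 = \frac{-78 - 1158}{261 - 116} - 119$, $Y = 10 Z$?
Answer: $\frac{270646}{145} \approx 1866.5$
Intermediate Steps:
$Y = 1730$ ($Y = 10 \cdot 173 = 1730$)
$r = - \frac{19796}{145}$ ($r = -9 - \left(119 - \frac{-78 - 1158}{261 - 116}\right) = -9 - \left(119 + \frac{1236}{145}\right) = -9 - \frac{18491}{145} = - \frac{19796}{145} \approx -136.52$)
$Y - r = 1730 - - \frac{19796}{145} = 1730 + \frac{19796}{145} = \frac{270646}{145}$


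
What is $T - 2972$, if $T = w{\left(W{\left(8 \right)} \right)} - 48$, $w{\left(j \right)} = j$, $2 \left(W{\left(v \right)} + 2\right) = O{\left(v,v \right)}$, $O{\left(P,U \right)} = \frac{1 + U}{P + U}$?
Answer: $- \frac{96695}{32} \approx -3021.7$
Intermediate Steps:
$O{\left(P,U \right)} = \frac{1 + U}{P + U}$
$W{\left(v \right)} = -2 + \frac{1 + v}{4 v}$ ($W{\left(v \right)} = -2 + \frac{\frac{1}{v + v} \left(1 + v\right)}{2} = -2 + \frac{\frac{1}{2 v} \left(1 + v\right)}{2} = -2 + \frac{\frac{1}{2} \frac{1}{v} \left(1 + v\right)}{2} = -2 + \frac{1 + v}{4 v}$)
$T = - \frac{1591}{32}$ ($T = \frac{1 - 56}{4 \cdot 8} - 48 = \frac{1}{4} \cdot \frac{1}{8} \left(1 - 56\right) - 48 = \frac{1}{4} \cdot \frac{1}{8} \left(-55\right) - 48 = - \frac{55}{32} - 48 = - \frac{1591}{32} \approx -49.719$)
$T - 2972 = - \frac{1591}{32} - 2972 = - \frac{96695}{32}$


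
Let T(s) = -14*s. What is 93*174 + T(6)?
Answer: 16098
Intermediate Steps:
93*174 + T(6) = 93*174 - 14*6 = 16182 - 84 = 16098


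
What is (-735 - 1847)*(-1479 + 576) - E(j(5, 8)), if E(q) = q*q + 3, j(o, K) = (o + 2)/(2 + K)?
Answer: 233154251/100 ≈ 2.3315e+6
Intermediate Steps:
j(o, K) = (2 + o)/(2 + K)
E(q) = 3 + q² (E(q) = q² + 3 = 3 + q²)
(-735 - 1847)*(-1479 + 576) - E(j(5, 8)) = (-735 - 1847)*(-1479 + 576) - (3 + ((2 + 5)/(2 + 8))²) = -2582*(-903) - (3 + (7/10)²) = 2331546 - (3 + ((⅒)*7)²) = 2331546 - (3 + (7/10)²) = 2331546 - (3 + 49/100) = 2331546 - 1*349/100 = 2331546 - 349/100 = 233154251/100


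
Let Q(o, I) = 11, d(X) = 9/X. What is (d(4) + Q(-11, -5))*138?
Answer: 3657/2 ≈ 1828.5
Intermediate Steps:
(d(4) + Q(-11, -5))*138 = (9/4 + 11)*138 = (53/4)*138 = 3657/2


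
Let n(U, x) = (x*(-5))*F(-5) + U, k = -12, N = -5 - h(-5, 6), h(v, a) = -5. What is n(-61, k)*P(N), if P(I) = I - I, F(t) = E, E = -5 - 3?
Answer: 0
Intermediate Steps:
E = -8
N = 0 (N = -5 - 1*(-5) = -5 + 5 = 0)
F(t) = -8
P(I) = 0
n(U, x) = U + 40*x (n(U, x) = (x*(-5))*(-8) + U = -5*x*(-8) + U = 40*x + U = U + 40*x)
n(-61, k)*P(N) = (-61 + 40*(-12))*0 = (-61 - 480)*0 = -541*0 = 0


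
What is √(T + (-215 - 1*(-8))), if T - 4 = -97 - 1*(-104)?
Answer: 14*I ≈ 14.0*I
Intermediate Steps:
T = 11 (T = 4 + (-97 - 1*(-104)) = 4 + (-97 + 104) = 4 + 7 = 11)
√(T + (-215 - 1*(-8))) = √(11 + (-215 - 1*(-8))) = √(11 + (-215 + 8)) = √(11 - 207) = √(-196) = 14*I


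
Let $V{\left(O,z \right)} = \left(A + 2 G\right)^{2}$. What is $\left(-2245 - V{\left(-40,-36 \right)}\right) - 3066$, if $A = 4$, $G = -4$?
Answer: $-5327$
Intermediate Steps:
$V{\left(O,z \right)} = 16$ ($V{\left(O,z \right)} = \left(4 + 2 \left(-4\right)\right)^{2} = \left(4 - 8\right)^{2} = \left(-4\right)^{2} = 16$)
$\left(-2245 - V{\left(-40,-36 \right)}\right) - 3066 = \left(-2245 - 16\right) - 3066 = -2261 - 3066 = -5327$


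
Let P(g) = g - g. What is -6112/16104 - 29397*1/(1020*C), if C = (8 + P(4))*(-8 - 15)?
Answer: -28070453/125933280 ≈ -0.22290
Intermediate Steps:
P(g) = 0
C = -184 (C = (8 + 0)*(-8 - 15) = 8*(-23) = -184)
-6112/16104 - 29397*1/(1020*C) = -6112/16104 - 29397/(-30*(-34)*(-184)) = -6112*1/16104 - 29397/(1020*(-184)) = -764/2013 - 29397/(-187680) = -764/2013 - 29397*(-1/187680) = -764/2013 + 9799/62560 = -28070453/125933280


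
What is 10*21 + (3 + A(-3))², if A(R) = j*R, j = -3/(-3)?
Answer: 210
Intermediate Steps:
j = 1 (j = -3*(-⅓) = 1)
A(R) = R (A(R) = 1*R = R)
10*21 + (3 + A(-3))² = 10*21 + (3 - 3)² = 210 + 0² = 210 + 0 = 210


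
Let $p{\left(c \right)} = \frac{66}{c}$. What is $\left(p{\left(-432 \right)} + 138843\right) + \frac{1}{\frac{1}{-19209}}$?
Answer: $\frac{8613637}{72} \approx 1.1963 \cdot 10^{5}$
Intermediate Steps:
$\left(p{\left(-432 \right)} + 138843\right) + \frac{1}{\frac{1}{-19209}} = \left(\frac{66}{-432} + 138843\right) + \frac{1}{\frac{1}{-19209}} = \left(66 \left(- \frac{1}{432}\right) + 138843\right) + \frac{1}{- \frac{1}{19209}} = \left(- \frac{11}{72} + 138843\right) - 19209 = \frac{9996685}{72} - 19209 = \frac{8613637}{72}$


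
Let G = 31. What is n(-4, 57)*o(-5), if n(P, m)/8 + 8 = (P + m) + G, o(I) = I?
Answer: -3040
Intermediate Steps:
n(P, m) = 184 + 8*P + 8*m (n(P, m) = -64 + 8*((P + m) + 31) = -64 + 8*(31 + P + m) = -64 + (248 + 8*P + 8*m) = 184 + 8*P + 8*m)
n(-4, 57)*o(-5) = (184 + 8*(-4) + 8*57)*(-5) = (184 - 32 + 456)*(-5) = 608*(-5) = -3040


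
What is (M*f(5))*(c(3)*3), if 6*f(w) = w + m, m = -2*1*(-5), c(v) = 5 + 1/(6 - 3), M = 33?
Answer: 1320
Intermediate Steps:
c(v) = 16/3 (c(v) = 5 + 1/3 = 5 + ⅓ = 16/3)
m = 10 (m = -2*(-5) = 10)
f(w) = 5/3 + w/6 (f(w) = (w + 10)/6 = (10 + w)/6 = 5/3 + w/6)
(M*f(5))*(c(3)*3) = (33*(5/3 + (⅙)*5))*((16/3)*3) = (33*(5/3 + ⅚))*16 = (33*(5/2))*16 = (165/2)*16 = 1320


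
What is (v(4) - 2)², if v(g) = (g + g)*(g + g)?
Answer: 3844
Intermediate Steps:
v(g) = 4*g² (v(g) = (2*g)*(2*g) = 4*g²)
(v(4) - 2)² = (4*4² - 2)² = (4*16 - 2)² = (64 - 2)² = 62² = 3844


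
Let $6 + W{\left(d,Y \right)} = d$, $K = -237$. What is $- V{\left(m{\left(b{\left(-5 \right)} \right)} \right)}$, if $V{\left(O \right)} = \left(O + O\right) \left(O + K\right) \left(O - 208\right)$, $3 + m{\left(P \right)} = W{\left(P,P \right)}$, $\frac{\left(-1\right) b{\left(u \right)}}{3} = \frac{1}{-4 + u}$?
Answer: $\frac{24910600}{27} \approx 9.2262 \cdot 10^{5}$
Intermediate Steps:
$W{\left(d,Y \right)} = -6 + d$
$b{\left(u \right)} = - \frac{3}{-4 + u}$
$m{\left(P \right)} = -9 + P$ ($m{\left(P \right)} = -3 + \left(-6 + P\right) = -9 + P$)
$V{\left(O \right)} = 2 O \left(-237 + O\right) \left(-208 + O\right)$ ($V{\left(O \right)} = \left(O + O\right) \left(O - 237\right) \left(O - 208\right) = 2 O \left(-237 + O\right) \left(-208 + O\right)$)
$- V{\left(m{\left(b{\left(-5 \right)} \right)} \right)} = - 2 \left(-9 - \frac{3}{-4 - 5}\right) \left(49296 + \left(-9 - \frac{3}{-4 - 5}\right)^{2} - 445 \left(-9 - \frac{3}{-4 - 5}\right)\right) = - 2 \left(-9 - \frac{3}{-9}\right) \left(49296 + \left(-9 - \frac{3}{-9}\right)^{2} - 445 \left(-9 - \frac{3}{-9}\right)\right) = - 2 \left(-9 - - \frac{1}{3}\right) \left(49296 + \left(-9 - - \frac{1}{3}\right)^{2} - 445 \left(-9 - - \frac{1}{3}\right)\right) = - 2 \left(-9 + \frac{1}{3}\right) \left(49296 + \left(-9 + \frac{1}{3}\right)^{2} - 445 \left(-9 + \frac{1}{3}\right)\right) = - \frac{2 \left(-26\right) \left(49296 + \left(- \frac{26}{3}\right)^{2} - - \frac{11570}{3}\right)}{3} = - \frac{2 \left(-26\right) \left(49296 + \frac{676}{9} + \frac{11570}{3}\right)}{3} = - \frac{2 \left(-26\right) 479050}{3 \cdot 9} = \left(-1\right) \left(- \frac{24910600}{27}\right) = \frac{24910600}{27}$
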